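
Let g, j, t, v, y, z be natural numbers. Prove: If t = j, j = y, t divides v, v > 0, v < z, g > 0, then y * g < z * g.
t = j and j = y, so t = y. t divides v and v > 0, so t ≤ v. v < z, so t < z. t = y, so y < z. Combined with g > 0, by multiplying by a positive, y * g < z * g.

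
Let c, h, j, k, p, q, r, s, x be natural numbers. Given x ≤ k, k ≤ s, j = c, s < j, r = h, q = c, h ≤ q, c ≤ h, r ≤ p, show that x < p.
Because x ≤ k and k ≤ s, x ≤ s. Since j = c and s < j, s < c. x ≤ s, so x < c. q = c and h ≤ q, hence h ≤ c. Since c ≤ h, h = c. r = h, so r = c. r ≤ p, so c ≤ p. x < c, so x < p.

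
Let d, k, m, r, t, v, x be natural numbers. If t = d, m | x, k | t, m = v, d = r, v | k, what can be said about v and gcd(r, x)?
v | gcd(r, x)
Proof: v | k and k | t, so v | t. Since t = d, v | d. d = r, so v | r. m = v and m | x, therefore v | x. v | r, so v | gcd(r, x).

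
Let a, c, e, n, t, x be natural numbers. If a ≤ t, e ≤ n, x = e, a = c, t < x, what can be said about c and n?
c < n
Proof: Since a = c and a ≤ t, c ≤ t. Since x = e and t < x, t < e. Since e ≤ n, t < n. c ≤ t, so c < n.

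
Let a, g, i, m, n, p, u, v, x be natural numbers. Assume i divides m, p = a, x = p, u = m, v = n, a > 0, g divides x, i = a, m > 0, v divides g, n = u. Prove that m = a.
n = u and u = m, hence n = m. Because v = n and v divides g, n divides g. Since n = m, m divides g. x = p and g divides x, thus g divides p. Since p = a, g divides a. Since m divides g, m divides a. Because a > 0, m ≤ a. Because i = a and i divides m, a divides m. Because m > 0, a ≤ m. m ≤ a, so m = a.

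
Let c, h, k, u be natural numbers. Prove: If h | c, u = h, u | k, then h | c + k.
u = h and u | k, therefore h | k. h | c, so h | c + k.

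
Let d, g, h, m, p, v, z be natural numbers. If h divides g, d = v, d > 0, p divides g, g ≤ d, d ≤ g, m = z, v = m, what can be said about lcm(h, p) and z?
lcm(h, p) ≤ z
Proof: d = v and v = m, hence d = m. Because m = z, d = z. g ≤ d and d ≤ g, hence g = d. Since h divides g and p divides g, lcm(h, p) divides g. Because g = d, lcm(h, p) divides d. Since d > 0, lcm(h, p) ≤ d. Since d = z, lcm(h, p) ≤ z.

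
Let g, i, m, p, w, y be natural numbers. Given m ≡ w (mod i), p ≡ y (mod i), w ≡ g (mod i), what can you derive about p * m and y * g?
p * m ≡ y * g (mod i)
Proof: m ≡ w (mod i) and w ≡ g (mod i), hence m ≡ g (mod i). p ≡ y (mod i), so p * m ≡ y * g (mod i).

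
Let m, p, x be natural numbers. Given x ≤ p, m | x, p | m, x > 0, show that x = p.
p | m and m | x, so p | x. x > 0, so p ≤ x. x ≤ p, so p = x. Then x = p.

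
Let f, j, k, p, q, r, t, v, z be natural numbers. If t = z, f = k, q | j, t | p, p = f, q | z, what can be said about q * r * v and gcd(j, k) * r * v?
q * r * v | gcd(j, k) * r * v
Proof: p = f and f = k, hence p = k. Since t | p, t | k. Since t = z, z | k. q | z, so q | k. q | j, so q | gcd(j, k). Then q * r | gcd(j, k) * r. Then q * r * v | gcd(j, k) * r * v.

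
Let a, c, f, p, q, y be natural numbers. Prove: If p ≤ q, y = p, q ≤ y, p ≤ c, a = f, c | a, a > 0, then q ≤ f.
Since y = p and q ≤ y, q ≤ p. p ≤ q, so p = q. c | a and a > 0, thus c ≤ a. Since a = f, c ≤ f. Since p ≤ c, p ≤ f. Since p = q, q ≤ f.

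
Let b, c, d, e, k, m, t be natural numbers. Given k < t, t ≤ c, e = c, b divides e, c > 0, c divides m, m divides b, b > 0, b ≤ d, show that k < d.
Since k < t and t ≤ c, k < c. e = c and b divides e, thus b divides c. c > 0, so b ≤ c. c divides m and m divides b, therefore c divides b. b > 0, so c ≤ b. Since b ≤ c, b = c. b ≤ d, so c ≤ d. k < c, so k < d.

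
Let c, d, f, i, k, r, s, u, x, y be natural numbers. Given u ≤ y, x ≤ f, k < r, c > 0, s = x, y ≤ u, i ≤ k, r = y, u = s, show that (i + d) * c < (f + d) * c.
Because y ≤ u and u ≤ y, y = u. u = s and s = x, therefore u = x. y = u, so y = x. From r = y and k < r, k < y. i ≤ k, so i < y. Since y = x, i < x. Since x ≤ f, i < f. Then i + d < f + d. Using c > 0, by multiplying by a positive, (i + d) * c < (f + d) * c.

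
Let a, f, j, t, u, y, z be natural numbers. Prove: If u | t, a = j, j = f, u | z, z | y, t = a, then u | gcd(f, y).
t = a and a = j, hence t = j. j = f, so t = f. Since u | t, u | f. u | z and z | y, hence u | y. u | f, so u | gcd(f, y).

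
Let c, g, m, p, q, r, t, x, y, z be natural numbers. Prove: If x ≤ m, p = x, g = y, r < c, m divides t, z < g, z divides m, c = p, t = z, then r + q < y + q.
c = p and p = x, so c = x. r < c, so r < x. Since x ≤ m, r < m. From t = z and m divides t, m divides z. z divides m, so z = m. From g = y and z < g, z < y. Since z = m, m < y. r < m, so r < y. Then r + q < y + q.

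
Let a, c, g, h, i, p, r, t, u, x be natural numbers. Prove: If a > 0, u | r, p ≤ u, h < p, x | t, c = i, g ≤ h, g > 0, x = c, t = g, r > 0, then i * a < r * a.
x = c and c = i, hence x = i. Because t = g and x | t, x | g. Since x = i, i | g. g > 0, so i ≤ g. Because g ≤ h and h < p, g < p. Since p ≤ u, g < u. Because u | r and r > 0, u ≤ r. g < u, so g < r. From i ≤ g, i < r. a > 0, so i * a < r * a.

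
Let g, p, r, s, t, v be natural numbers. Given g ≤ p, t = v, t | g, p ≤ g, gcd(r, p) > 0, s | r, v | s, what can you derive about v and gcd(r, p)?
v ≤ gcd(r, p)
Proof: v | s and s | r, therefore v | r. Since g ≤ p and p ≤ g, g = p. t | g, so t | p. From t = v, v | p. Since v | r, v | gcd(r, p). Since gcd(r, p) > 0, v ≤ gcd(r, p).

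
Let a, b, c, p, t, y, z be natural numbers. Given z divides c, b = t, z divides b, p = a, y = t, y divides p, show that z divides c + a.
b = t and z divides b, so z divides t. Because y = t and y divides p, t divides p. Since p = a, t divides a. z divides t, so z divides a. Since z divides c, z divides c + a.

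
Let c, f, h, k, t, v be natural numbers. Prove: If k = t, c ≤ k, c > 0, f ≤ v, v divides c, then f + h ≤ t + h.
Since v divides c and c > 0, v ≤ c. Since f ≤ v, f ≤ c. Since c ≤ k, f ≤ k. k = t, so f ≤ t. Then f + h ≤ t + h.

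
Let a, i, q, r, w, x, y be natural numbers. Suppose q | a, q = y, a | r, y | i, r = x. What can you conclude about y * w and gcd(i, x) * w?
y * w | gcd(i, x) * w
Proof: Since q = y and q | a, y | a. r = x and a | r, therefore a | x. y | a, so y | x. y | i, so y | gcd(i, x). Then y * w | gcd(i, x) * w.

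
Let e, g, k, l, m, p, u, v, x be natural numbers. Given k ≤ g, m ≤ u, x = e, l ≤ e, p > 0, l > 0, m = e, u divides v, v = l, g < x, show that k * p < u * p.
m = e and m ≤ u, thus e ≤ u. v = l and u divides v, so u divides l. Since l > 0, u ≤ l. l ≤ e, so u ≤ e. e ≤ u, so e = u. x = e, so x = u. From k ≤ g and g < x, k < x. Since x = u, k < u. From p > 0, by multiplying by a positive, k * p < u * p.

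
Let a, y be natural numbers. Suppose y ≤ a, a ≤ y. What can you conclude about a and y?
a = y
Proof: Because y ≤ a and a ≤ y, y = a. Then a = y.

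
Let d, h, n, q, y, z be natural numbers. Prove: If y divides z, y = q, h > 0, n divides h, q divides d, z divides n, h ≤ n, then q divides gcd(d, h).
n divides h and h > 0, thus n ≤ h. h ≤ n, so n = h. y = q and y divides z, therefore q divides z. z divides n, so q divides n. Since n = h, q divides h. q divides d, so q divides gcd(d, h).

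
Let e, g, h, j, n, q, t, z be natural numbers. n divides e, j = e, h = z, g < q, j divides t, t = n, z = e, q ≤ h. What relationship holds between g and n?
g < n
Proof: j = e and j divides t, therefore e divides t. Since t = n, e divides n. From n divides e, e = n. Since z = e, z = n. h = z and q ≤ h, therefore q ≤ z. z = n, so q ≤ n. g < q, so g < n.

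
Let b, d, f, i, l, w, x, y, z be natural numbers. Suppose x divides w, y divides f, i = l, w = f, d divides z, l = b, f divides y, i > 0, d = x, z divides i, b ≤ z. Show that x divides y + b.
From f divides y and y divides f, f = y. w = f, so w = y. x divides w, so x divides y. Since i = l and l = b, i = b. z divides i and i > 0, so z ≤ i. i = b, so z ≤ b. Since b ≤ z, z = b. d = x and d divides z, so x divides z. Because z = b, x divides b. x divides y, so x divides y + b.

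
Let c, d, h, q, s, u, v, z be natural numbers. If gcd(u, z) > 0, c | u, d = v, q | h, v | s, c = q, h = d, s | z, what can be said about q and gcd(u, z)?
q ≤ gcd(u, z)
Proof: Because c = q and c | u, q | u. Since h = d and q | h, q | d. Since d = v, q | v. Because v | s and s | z, v | z. q | v, so q | z. q | u, so q | gcd(u, z). Since gcd(u, z) > 0, q ≤ gcd(u, z).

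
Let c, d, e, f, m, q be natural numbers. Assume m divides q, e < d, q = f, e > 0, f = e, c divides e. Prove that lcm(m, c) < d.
q = f and f = e, hence q = e. m divides q, so m divides e. Since c divides e, lcm(m, c) divides e. e > 0, so lcm(m, c) ≤ e. Since e < d, lcm(m, c) < d.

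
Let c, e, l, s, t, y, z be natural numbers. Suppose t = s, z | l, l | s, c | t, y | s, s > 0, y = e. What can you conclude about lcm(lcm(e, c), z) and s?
lcm(lcm(e, c), z) ≤ s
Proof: y = e and y | s, hence e | s. t = s and c | t, therefore c | s. e | s, so lcm(e, c) | s. z | l and l | s, hence z | s. From lcm(e, c) | s, lcm(lcm(e, c), z) | s. Since s > 0, lcm(lcm(e, c), z) ≤ s.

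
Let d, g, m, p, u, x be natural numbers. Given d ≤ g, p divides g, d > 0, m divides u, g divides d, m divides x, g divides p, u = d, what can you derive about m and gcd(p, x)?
m divides gcd(p, x)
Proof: g divides d and d > 0, therefore g ≤ d. Since d ≤ g, d = g. Since g divides p and p divides g, g = p. d = g, so d = p. u = d and m divides u, hence m divides d. From d = p, m divides p. m divides x, so m divides gcd(p, x).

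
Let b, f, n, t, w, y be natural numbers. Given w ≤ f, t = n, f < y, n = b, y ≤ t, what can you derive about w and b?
w < b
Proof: From w ≤ f and f < y, w < y. Because t = n and y ≤ t, y ≤ n. Since n = b, y ≤ b. w < y, so w < b.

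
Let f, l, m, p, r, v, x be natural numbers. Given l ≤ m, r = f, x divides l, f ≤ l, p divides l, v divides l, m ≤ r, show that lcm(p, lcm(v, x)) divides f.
l ≤ m and m ≤ r, therefore l ≤ r. Since r = f, l ≤ f. Since f ≤ l, l = f. From v divides l and x divides l, lcm(v, x) divides l. Since p divides l, lcm(p, lcm(v, x)) divides l. Since l = f, lcm(p, lcm(v, x)) divides f.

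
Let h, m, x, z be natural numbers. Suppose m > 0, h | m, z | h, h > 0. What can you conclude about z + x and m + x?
z + x ≤ m + x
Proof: z | h and h > 0, hence z ≤ h. h | m and m > 0, thus h ≤ m. Since z ≤ h, z ≤ m. Then z + x ≤ m + x.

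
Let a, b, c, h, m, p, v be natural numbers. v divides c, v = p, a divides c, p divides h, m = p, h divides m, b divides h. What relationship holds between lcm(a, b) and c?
lcm(a, b) divides c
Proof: m = p and h divides m, hence h divides p. p divides h, so p = h. Because v = p and v divides c, p divides c. p = h, so h divides c. Since b divides h, b divides c. a divides c, so lcm(a, b) divides c.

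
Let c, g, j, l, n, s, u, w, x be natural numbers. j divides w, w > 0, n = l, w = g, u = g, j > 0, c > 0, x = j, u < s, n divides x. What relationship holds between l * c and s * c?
l * c < s * c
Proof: From x = j and n divides x, n divides j. Since n = l, l divides j. Since j > 0, l ≤ j. Because j divides w and w > 0, j ≤ w. Since l ≤ j, l ≤ w. Since w = g, l ≤ g. u = g and u < s, hence g < s. l ≤ g, so l < s. From c > 0, by multiplying by a positive, l * c < s * c.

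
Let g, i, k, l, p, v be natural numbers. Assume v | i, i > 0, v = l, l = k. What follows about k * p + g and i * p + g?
k * p + g ≤ i * p + g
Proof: v = l and l = k, thus v = k. Since v | i, k | i. Because i > 0, k ≤ i. Then k * p ≤ i * p. Then k * p + g ≤ i * p + g.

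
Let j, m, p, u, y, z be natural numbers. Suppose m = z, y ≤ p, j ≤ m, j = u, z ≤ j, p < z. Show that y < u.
m = z and j ≤ m, therefore j ≤ z. z ≤ j, so z = j. Since j = u, z = u. y ≤ p and p < z, hence y < z. Since z = u, y < u.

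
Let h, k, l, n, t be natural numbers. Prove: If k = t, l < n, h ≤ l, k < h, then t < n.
k = t and k < h, hence t < h. From h ≤ l and l < n, h < n. Since t < h, t < n.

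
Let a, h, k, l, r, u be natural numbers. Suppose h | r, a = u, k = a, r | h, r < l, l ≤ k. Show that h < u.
k = a and a = u, so k = u. r | h and h | r, so r = h. r < l and l ≤ k, so r < k. r = h, so h < k. From k = u, h < u.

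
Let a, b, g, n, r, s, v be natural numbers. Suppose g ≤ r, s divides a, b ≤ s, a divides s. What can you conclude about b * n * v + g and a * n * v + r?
b * n * v + g ≤ a * n * v + r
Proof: Because s divides a and a divides s, s = a. b ≤ s, so b ≤ a. By multiplying by a non-negative, b * n ≤ a * n. By multiplying by a non-negative, b * n * v ≤ a * n * v. Since g ≤ r, b * n * v + g ≤ a * n * v + r.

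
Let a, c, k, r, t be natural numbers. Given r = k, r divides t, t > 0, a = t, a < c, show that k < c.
Since r = k and r divides t, k divides t. Since t > 0, k ≤ t. From a = t and a < c, t < c. Since k ≤ t, k < c.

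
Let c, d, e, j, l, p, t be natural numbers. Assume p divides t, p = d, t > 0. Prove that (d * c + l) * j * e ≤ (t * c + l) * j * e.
p = d and p divides t, so d divides t. Since t > 0, d ≤ t. By multiplying by a non-negative, d * c ≤ t * c. Then d * c + l ≤ t * c + l. By multiplying by a non-negative, (d * c + l) * j ≤ (t * c + l) * j. By multiplying by a non-negative, (d * c + l) * j * e ≤ (t * c + l) * j * e.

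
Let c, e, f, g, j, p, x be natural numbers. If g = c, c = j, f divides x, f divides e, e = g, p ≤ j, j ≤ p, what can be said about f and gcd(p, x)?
f divides gcd(p, x)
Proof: g = c and c = j, thus g = j. j ≤ p and p ≤ j, so j = p. Since g = j, g = p. From e = g and f divides e, f divides g. Since g = p, f divides p. Since f divides x, f divides gcd(p, x).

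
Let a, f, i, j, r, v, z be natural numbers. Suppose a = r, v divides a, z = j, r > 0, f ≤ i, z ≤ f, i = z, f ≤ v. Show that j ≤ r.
i = z and f ≤ i, thus f ≤ z. Since z ≤ f, f = z. Since z = j, f = j. a = r and v divides a, so v divides r. r > 0, so v ≤ r. f ≤ v, so f ≤ r. Since f = j, j ≤ r.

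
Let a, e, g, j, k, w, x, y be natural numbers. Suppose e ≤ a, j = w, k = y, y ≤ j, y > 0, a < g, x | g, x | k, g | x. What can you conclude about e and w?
e < w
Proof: From g | x and x | g, g = x. Because e ≤ a and a < g, e < g. g = x, so e < x. Because k = y and x | k, x | y. y > 0, so x ≤ y. y ≤ j, so x ≤ j. j = w, so x ≤ w. e < x, so e < w.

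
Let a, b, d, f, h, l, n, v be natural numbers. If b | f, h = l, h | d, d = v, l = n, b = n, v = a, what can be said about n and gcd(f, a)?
n | gcd(f, a)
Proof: b = n and b | f, thus n | f. From h = l and l = n, h = n. d = v and h | d, so h | v. v = a, so h | a. h = n, so n | a. n | f, so n | gcd(f, a).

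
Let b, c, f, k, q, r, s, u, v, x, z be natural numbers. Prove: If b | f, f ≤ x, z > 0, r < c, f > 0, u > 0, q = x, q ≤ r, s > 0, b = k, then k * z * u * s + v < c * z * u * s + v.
b | f and f > 0, therefore b ≤ f. Since b = k, k ≤ f. q = x and q ≤ r, hence x ≤ r. Because f ≤ x, f ≤ r. Since r < c, f < c. k ≤ f, so k < c. Since z > 0, k * z < c * z. u > 0, so k * z * u < c * z * u. Since s > 0, k * z * u * s < c * z * u * s. Then k * z * u * s + v < c * z * u * s + v.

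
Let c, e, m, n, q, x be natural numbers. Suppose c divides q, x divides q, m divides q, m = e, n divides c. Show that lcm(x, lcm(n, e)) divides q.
n divides c and c divides q, therefore n divides q. m = e and m divides q, thus e divides q. n divides q, so lcm(n, e) divides q. Since x divides q, lcm(x, lcm(n, e)) divides q.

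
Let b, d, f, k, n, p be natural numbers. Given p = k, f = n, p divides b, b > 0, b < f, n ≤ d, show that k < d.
p divides b and b > 0, therefore p ≤ b. b < f, so p < f. Since f = n, p < n. Since n ≤ d, p < d. Because p = k, k < d.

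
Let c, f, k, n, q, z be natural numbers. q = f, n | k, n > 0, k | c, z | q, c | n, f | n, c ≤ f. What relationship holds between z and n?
z | n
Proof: Because f | n and n > 0, f ≤ n. n | k and k | c, therefore n | c. c | n, so c = n. c ≤ f, so n ≤ f. f ≤ n, so f = n. q = f, so q = n. Since z | q, z | n.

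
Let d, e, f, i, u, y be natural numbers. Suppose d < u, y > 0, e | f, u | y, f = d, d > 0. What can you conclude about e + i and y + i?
e + i < y + i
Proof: Since f = d and e | f, e | d. Since d > 0, e ≤ d. Since u | y and y > 0, u ≤ y. Since d < u, d < y. e ≤ d, so e < y. Then e + i < y + i.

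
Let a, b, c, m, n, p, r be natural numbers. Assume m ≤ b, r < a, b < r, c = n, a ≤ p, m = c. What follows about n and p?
n < p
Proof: From m = c and c = n, m = n. r < a and a ≤ p, so r < p. Since b < r, b < p. Since m ≤ b, m < p. Since m = n, n < p.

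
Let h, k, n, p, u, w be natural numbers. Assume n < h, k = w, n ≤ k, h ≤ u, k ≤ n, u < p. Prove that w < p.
Since n ≤ k and k ≤ n, n = k. Since k = w, n = w. From h ≤ u and u < p, h < p. Since n < h, n < p. Since n = w, w < p.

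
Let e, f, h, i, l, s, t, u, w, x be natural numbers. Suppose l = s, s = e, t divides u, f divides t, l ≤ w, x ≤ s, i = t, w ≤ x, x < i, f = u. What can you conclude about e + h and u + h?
e + h < u + h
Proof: l = s and l ≤ w, so s ≤ w. Since w ≤ x, s ≤ x. Since x ≤ s, x = s. Since s = e, x = e. f = u and f divides t, hence u divides t. Since t divides u, t = u. i = t and x < i, so x < t. t = u, so x < u. x = e, so e < u. Then e + h < u + h.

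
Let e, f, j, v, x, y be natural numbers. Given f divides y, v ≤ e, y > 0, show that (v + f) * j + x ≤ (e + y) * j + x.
f divides y and y > 0, so f ≤ y. Since v ≤ e, v + f ≤ e + y. By multiplying by a non-negative, (v + f) * j ≤ (e + y) * j. Then (v + f) * j + x ≤ (e + y) * j + x.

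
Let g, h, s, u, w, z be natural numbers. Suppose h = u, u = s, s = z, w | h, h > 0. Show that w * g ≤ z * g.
h = u and u = s, therefore h = s. Since s = z, h = z. Since w | h and h > 0, w ≤ h. Since h = z, w ≤ z. Then w * g ≤ z * g.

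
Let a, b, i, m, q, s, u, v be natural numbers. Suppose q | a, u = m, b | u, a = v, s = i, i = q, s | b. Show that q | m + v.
s = i and i = q, therefore s = q. From u = m and b | u, b | m. s | b, so s | m. Since s = q, q | m. Because a = v and q | a, q | v. Since q | m, q | m + v.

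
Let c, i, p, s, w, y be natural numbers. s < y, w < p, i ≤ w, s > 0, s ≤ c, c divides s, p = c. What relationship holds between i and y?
i < y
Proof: c divides s and s > 0, hence c ≤ s. s ≤ c, so c = s. p = c and w < p, therefore w < c. From c = s, w < s. s < y, so w < y. Because i ≤ w, i < y.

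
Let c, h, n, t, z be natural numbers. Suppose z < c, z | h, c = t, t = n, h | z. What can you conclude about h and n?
h < n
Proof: Because c = t and t = n, c = n. z | h and h | z, therefore z = h. z < c, so h < c. c = n, so h < n.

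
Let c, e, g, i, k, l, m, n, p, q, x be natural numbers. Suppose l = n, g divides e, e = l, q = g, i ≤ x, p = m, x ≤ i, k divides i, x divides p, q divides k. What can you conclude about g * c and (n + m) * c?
g * c divides (n + m) * c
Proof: Since e = l and l = n, e = n. Since g divides e, g divides n. i ≤ x and x ≤ i, therefore i = x. Since q = g and q divides k, g divides k. Because k divides i, g divides i. Since i = x, g divides x. p = m and x divides p, therefore x divides m. Since g divides x, g divides m. Since g divides n, g divides n + m. Then g * c divides (n + m) * c.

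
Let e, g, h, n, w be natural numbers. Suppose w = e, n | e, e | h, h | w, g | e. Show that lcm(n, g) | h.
w = e and h | w, thus h | e. Since e | h, e = h. n | e and g | e, thus lcm(n, g) | e. Because e = h, lcm(n, g) | h.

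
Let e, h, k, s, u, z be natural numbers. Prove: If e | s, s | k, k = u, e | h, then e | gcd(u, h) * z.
e | s and s | k, so e | k. Since k = u, e | u. Since e | h, e | gcd(u, h). Then e | gcd(u, h) * z.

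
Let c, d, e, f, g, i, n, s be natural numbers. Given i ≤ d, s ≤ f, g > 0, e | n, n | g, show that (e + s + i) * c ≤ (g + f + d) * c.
e | n and n | g, thus e | g. g > 0, so e ≤ g. s ≤ f and i ≤ d, thus s + i ≤ f + d. Since e ≤ g, e + s + i ≤ g + f + d. Then (e + s + i) * c ≤ (g + f + d) * c.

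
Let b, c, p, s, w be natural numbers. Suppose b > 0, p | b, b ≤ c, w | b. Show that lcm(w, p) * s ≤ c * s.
w | b and p | b, so lcm(w, p) | b. b > 0, so lcm(w, p) ≤ b. b ≤ c, so lcm(w, p) ≤ c. Then lcm(w, p) * s ≤ c * s.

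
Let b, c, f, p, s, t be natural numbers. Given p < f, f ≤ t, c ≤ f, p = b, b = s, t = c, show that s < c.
Since p = b and b = s, p = s. t = c and f ≤ t, hence f ≤ c. c ≤ f, so f = c. Since p < f, p < c. From p = s, s < c.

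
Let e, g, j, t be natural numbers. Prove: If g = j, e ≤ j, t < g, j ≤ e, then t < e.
j ≤ e and e ≤ j, hence j = e. g = j, so g = e. Because t < g, t < e.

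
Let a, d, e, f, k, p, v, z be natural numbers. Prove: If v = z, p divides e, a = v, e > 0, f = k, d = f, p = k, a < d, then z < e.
Since d = f and f = k, d = k. Since a = v and a < d, v < d. v = z, so z < d. Since d = k, z < k. From p = k and p divides e, k divides e. Since e > 0, k ≤ e. z < k, so z < e.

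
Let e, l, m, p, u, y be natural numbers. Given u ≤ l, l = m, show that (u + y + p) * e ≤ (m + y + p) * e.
l = m and u ≤ l, hence u ≤ m. Then u + y ≤ m + y. Then u + y + p ≤ m + y + p. Then (u + y + p) * e ≤ (m + y + p) * e.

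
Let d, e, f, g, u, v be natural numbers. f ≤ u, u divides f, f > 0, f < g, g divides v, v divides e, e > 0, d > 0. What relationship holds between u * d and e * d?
u * d < e * d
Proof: From u divides f and f > 0, u ≤ f. Since f ≤ u, f = u. From g divides v and v divides e, g divides e. Since e > 0, g ≤ e. Since f < g, f < e. Since f = u, u < e. Since d > 0, by multiplying by a positive, u * d < e * d.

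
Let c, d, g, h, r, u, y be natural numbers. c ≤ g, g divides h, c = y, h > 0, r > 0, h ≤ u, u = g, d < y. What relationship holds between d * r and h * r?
d * r < h * r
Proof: From g divides h and h > 0, g ≤ h. Since u = g and h ≤ u, h ≤ g. Since g ≤ h, g = h. c = y and c ≤ g, so y ≤ g. Because d < y, d < g. g = h, so d < h. Since r > 0, by multiplying by a positive, d * r < h * r.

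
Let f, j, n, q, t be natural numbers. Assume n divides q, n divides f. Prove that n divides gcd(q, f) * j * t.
n divides q and n divides f, hence n divides gcd(q, f). Then n divides gcd(q, f) * j. Then n divides gcd(q, f) * j * t.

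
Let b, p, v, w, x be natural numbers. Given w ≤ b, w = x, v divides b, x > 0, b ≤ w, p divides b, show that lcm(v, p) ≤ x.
b ≤ w and w ≤ b, thus b = w. w = x, so b = x. From v divides b and p divides b, lcm(v, p) divides b. Since b = x, lcm(v, p) divides x. Since x > 0, lcm(v, p) ≤ x.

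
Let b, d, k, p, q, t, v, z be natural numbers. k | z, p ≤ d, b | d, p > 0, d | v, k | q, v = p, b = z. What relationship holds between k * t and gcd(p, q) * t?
k * t | gcd(p, q) * t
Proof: v = p and d | v, so d | p. Because p > 0, d ≤ p. Since p ≤ d, d = p. b = z and b | d, so z | d. k | z, so k | d. Since d = p, k | p. k | q, so k | gcd(p, q). Then k * t | gcd(p, q) * t.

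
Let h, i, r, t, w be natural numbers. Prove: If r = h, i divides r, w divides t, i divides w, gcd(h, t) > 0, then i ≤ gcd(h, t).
Since r = h and i divides r, i divides h. From i divides w and w divides t, i divides t. Since i divides h, i divides gcd(h, t). Because gcd(h, t) > 0, i ≤ gcd(h, t).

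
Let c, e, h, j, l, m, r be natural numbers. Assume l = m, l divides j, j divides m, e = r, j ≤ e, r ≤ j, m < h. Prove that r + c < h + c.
From l = m and l divides j, m divides j. j divides m, so m = j. Since e = r and j ≤ e, j ≤ r. Since r ≤ j, j = r. Since m = j, m = r. Since m < h, r < h. Then r + c < h + c.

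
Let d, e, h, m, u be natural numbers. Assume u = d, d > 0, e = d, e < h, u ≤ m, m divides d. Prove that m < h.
Since u = d and u ≤ m, d ≤ m. m divides d and d > 0, therefore m ≤ d. d ≤ m, so d = m. From e = d, e = m. e < h, so m < h.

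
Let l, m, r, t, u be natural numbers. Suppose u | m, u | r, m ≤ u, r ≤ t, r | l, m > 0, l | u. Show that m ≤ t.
From r | l and l | u, r | u. From u | r, r = u. u | m and m > 0, hence u ≤ m. Since m ≤ u, u = m. Since r = u, r = m. From r ≤ t, m ≤ t.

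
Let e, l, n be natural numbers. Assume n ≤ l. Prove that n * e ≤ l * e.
From n ≤ l, by multiplying by a non-negative, n * e ≤ l * e.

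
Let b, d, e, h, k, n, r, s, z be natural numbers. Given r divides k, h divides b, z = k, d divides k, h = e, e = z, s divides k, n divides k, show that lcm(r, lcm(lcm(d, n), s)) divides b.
From d divides k and n divides k, lcm(d, n) divides k. Since s divides k, lcm(lcm(d, n), s) divides k. r divides k, so lcm(r, lcm(lcm(d, n), s)) divides k. Because h = e and e = z, h = z. Since z = k, h = k. h divides b, so k divides b. Since lcm(r, lcm(lcm(d, n), s)) divides k, lcm(r, lcm(lcm(d, n), s)) divides b.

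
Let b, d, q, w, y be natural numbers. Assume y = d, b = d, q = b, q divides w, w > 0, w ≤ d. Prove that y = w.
q = b and q divides w, therefore b divides w. Since w > 0, b ≤ w. Since b = d, d ≤ w. Since w ≤ d, d = w. Since y = d, y = w.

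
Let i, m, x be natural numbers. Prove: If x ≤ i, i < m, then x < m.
x ≤ i and i < m. By transitivity, x < m.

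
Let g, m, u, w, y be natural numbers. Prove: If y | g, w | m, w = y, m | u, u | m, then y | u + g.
Since m | u and u | m, m = u. Since w | m, w | u. Because w = y, y | u. y | g, so y | u + g.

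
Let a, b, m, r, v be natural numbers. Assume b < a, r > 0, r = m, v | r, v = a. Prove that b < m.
From v = a and v | r, a | r. r > 0, so a ≤ r. Since b < a, b < r. r = m, so b < m.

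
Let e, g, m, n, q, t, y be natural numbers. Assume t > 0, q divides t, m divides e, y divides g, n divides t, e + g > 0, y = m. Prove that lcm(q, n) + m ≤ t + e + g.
q divides t and n divides t, thus lcm(q, n) divides t. t > 0, so lcm(q, n) ≤ t. y = m and y divides g, hence m divides g. From m divides e, m divides e + g. Since e + g > 0, m ≤ e + g. Since lcm(q, n) ≤ t, lcm(q, n) + m ≤ t + e + g.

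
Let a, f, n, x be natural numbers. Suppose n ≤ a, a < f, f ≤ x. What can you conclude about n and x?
n < x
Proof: a < f and f ≤ x, thus a < x. Since n ≤ a, n < x.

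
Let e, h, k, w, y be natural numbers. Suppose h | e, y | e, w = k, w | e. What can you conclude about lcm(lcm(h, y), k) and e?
lcm(lcm(h, y), k) | e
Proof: h | e and y | e, so lcm(h, y) | e. w = k and w | e, thus k | e. lcm(h, y) | e, so lcm(lcm(h, y), k) | e.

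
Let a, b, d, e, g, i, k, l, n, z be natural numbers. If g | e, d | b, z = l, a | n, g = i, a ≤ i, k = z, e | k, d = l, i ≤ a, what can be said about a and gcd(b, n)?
a | gcd(b, n)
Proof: Since i ≤ a and a ≤ i, i = a. g = i, so g = a. Since g | e, a | e. k = z and z = l, hence k = l. Since e | k, e | l. a | e, so a | l. From d = l and d | b, l | b. a | l, so a | b. a | n, so a | gcd(b, n).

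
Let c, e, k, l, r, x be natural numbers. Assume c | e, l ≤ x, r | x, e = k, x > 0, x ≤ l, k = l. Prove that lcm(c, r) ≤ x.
l ≤ x and x ≤ l, thus l = x. Since k = l, k = x. Because e = k and c | e, c | k. Since k = x, c | x. Since r | x, lcm(c, r) | x. x > 0, so lcm(c, r) ≤ x.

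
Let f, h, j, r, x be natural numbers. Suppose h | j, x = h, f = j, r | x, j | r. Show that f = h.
Because x = h and r | x, r | h. j | r, so j | h. h | j, so j = h. Since f = j, f = h.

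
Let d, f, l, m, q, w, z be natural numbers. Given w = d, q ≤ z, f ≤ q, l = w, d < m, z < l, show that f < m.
l = w and w = d, thus l = d. q ≤ z and z < l, thus q < l. l = d, so q < d. Since d < m, q < m. Since f ≤ q, f < m.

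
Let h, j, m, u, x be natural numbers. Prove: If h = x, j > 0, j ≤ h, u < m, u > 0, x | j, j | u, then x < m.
h = x and j ≤ h, thus j ≤ x. x | j and j > 0, therefore x ≤ j. Since j ≤ x, j = x. j | u and u > 0, so j ≤ u. From u < m, j < m. j = x, so x < m.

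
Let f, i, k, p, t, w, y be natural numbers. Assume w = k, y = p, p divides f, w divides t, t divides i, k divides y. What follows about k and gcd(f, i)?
k divides gcd(f, i)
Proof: Because y = p and k divides y, k divides p. p divides f, so k divides f. Since w divides t and t divides i, w divides i. Since w = k, k divides i. k divides f, so k divides gcd(f, i).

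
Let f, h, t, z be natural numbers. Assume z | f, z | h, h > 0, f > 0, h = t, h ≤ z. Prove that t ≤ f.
Because z | h and h > 0, z ≤ h. From h ≤ z, z = h. Because h = t, z = t. z | f and f > 0, therefore z ≤ f. Since z = t, t ≤ f.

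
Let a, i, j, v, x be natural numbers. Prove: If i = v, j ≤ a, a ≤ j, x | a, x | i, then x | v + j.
Because i = v and x | i, x | v. a ≤ j and j ≤ a, thus a = j. Since x | a, x | j. x | v, so x | v + j.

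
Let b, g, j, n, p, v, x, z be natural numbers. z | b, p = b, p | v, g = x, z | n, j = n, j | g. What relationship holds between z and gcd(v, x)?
z | gcd(v, x)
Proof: p = b and p | v, thus b | v. From z | b, z | v. j = n and j | g, hence n | g. Since z | n, z | g. g = x, so z | x. z | v, so z | gcd(v, x).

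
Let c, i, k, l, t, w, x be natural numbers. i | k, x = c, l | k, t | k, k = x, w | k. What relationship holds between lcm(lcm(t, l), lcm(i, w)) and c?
lcm(lcm(t, l), lcm(i, w)) | c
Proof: From k = x and x = c, k = c. Because t | k and l | k, lcm(t, l) | k. i | k and w | k, so lcm(i, w) | k. Since lcm(t, l) | k, lcm(lcm(t, l), lcm(i, w)) | k. k = c, so lcm(lcm(t, l), lcm(i, w)) | c.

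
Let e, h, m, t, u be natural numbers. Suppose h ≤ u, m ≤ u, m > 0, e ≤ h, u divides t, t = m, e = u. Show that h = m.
From e = u and e ≤ h, u ≤ h. Since h ≤ u, h = u. t = m and u divides t, so u divides m. Since m > 0, u ≤ m. Since m ≤ u, u = m. Since h = u, h = m.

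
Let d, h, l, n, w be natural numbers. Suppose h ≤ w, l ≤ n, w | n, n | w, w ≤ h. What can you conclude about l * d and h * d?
l * d ≤ h * d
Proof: Because n | w and w | n, n = w. Because w ≤ h and h ≤ w, w = h. Since n = w, n = h. Since l ≤ n, l ≤ h. Then l * d ≤ h * d.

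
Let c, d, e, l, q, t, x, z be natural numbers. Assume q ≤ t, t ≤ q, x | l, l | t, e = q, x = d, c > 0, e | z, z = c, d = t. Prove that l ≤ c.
Because q ≤ t and t ≤ q, q = t. Because x = d and x | l, d | l. Since d = t, t | l. l | t, so t = l. Since q = t, q = l. z = c and e | z, so e | c. e = q, so q | c. Since c > 0, q ≤ c. q = l, so l ≤ c.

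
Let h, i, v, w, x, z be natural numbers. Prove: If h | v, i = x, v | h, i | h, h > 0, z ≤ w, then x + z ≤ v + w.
From h | v and v | h, h = v. From i = x and i | h, x | h. Since h > 0, x ≤ h. h = v, so x ≤ v. z ≤ w, so x + z ≤ v + w.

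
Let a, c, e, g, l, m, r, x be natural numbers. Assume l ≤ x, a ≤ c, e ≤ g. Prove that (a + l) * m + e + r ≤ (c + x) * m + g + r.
a ≤ c and l ≤ x, so a + l ≤ c + x. By multiplying by a non-negative, (a + l) * m ≤ (c + x) * m. e ≤ g, therefore e + r ≤ g + r. From (a + l) * m ≤ (c + x) * m, (a + l) * m + e + r ≤ (c + x) * m + g + r.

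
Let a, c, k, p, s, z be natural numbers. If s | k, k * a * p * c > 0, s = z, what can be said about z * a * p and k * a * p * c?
z * a * p ≤ k * a * p * c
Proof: Because s = z and s | k, z | k. Then z * a | k * a. Then z * a * p | k * a * p. Then z * a * p | k * a * p * c. Since k * a * p * c > 0, z * a * p ≤ k * a * p * c.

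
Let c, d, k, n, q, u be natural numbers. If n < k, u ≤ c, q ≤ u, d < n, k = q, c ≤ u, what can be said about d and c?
d < c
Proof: Because k = q and n < k, n < q. u ≤ c and c ≤ u, so u = c. Since q ≤ u, q ≤ c. n < q, so n < c. d < n, so d < c.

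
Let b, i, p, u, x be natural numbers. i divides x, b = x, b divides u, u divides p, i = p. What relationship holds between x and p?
x = p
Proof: Because b divides u and u divides p, b divides p. b = x, so x divides p. i = p and i divides x, hence p divides x. Since x divides p, x = p.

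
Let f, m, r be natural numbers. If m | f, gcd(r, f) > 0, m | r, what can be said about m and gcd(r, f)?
m ≤ gcd(r, f)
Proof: Because m | r and m | f, m | gcd(r, f). Since gcd(r, f) > 0, m ≤ gcd(r, f).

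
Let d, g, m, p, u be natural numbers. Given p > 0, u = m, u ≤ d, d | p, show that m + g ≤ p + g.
d | p and p > 0, thus d ≤ p. Because u ≤ d, u ≤ p. Since u = m, m ≤ p. Then m + g ≤ p + g.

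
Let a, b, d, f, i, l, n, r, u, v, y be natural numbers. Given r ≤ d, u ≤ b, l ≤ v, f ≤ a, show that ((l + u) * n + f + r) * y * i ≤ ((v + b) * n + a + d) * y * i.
l ≤ v and u ≤ b, therefore l + u ≤ v + b. Then (l + u) * n ≤ (v + b) * n. f ≤ a, so (l + u) * n + f ≤ (v + b) * n + a. Since r ≤ d, (l + u) * n + f + r ≤ (v + b) * n + a + d. Then ((l + u) * n + f + r) * y ≤ ((v + b) * n + a + d) * y. Then ((l + u) * n + f + r) * y * i ≤ ((v + b) * n + a + d) * y * i.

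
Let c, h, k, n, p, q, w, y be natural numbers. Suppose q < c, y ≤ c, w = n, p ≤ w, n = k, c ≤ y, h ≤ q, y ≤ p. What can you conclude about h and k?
h < k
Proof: h ≤ q and q < c, thus h < c. From y ≤ c and c ≤ y, y = c. Since w = n and p ≤ w, p ≤ n. y ≤ p, so y ≤ n. Since y = c, c ≤ n. n = k, so c ≤ k. h < c, so h < k.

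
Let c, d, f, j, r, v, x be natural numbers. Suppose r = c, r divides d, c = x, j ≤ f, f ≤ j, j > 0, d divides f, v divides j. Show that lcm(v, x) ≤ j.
f ≤ j and j ≤ f, so f = j. r = c and c = x, hence r = x. r divides d and d divides f, hence r divides f. Since r = x, x divides f. Since f = j, x divides j. Since v divides j, lcm(v, x) divides j. j > 0, so lcm(v, x) ≤ j.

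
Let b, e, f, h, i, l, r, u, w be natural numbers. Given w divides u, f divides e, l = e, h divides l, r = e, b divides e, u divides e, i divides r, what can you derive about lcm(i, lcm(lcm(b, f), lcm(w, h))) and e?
lcm(i, lcm(lcm(b, f), lcm(w, h))) divides e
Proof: Because r = e and i divides r, i divides e. b divides e and f divides e, so lcm(b, f) divides e. Since w divides u and u divides e, w divides e. l = e and h divides l, thus h divides e. w divides e, so lcm(w, h) divides e. Since lcm(b, f) divides e, lcm(lcm(b, f), lcm(w, h)) divides e. Since i divides e, lcm(i, lcm(lcm(b, f), lcm(w, h))) divides e.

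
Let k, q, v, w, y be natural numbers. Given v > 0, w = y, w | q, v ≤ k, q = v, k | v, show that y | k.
k | v and v > 0, hence k ≤ v. v ≤ k, so v = k. Since q = v, q = k. Since w = y and w | q, y | q. q = k, so y | k.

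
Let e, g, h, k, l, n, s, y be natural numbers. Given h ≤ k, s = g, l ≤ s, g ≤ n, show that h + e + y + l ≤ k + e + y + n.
Since h ≤ k, h + e ≤ k + e. Then h + e + y ≤ k + e + y. Because s = g and l ≤ s, l ≤ g. Since g ≤ n, l ≤ n. Since h + e + y ≤ k + e + y, h + e + y + l ≤ k + e + y + n.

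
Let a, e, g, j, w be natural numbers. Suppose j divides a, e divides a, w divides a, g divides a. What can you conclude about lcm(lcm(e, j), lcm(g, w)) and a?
lcm(lcm(e, j), lcm(g, w)) divides a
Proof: Since e divides a and j divides a, lcm(e, j) divides a. Since g divides a and w divides a, lcm(g, w) divides a. Since lcm(e, j) divides a, lcm(lcm(e, j), lcm(g, w)) divides a.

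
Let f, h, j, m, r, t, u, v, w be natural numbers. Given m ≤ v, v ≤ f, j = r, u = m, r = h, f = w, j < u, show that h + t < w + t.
Because j = r and r = h, j = h. u = m and j < u, thus j < m. m ≤ v and v ≤ f, hence m ≤ f. j < m, so j < f. j = h, so h < f. f = w, so h < w. Then h + t < w + t.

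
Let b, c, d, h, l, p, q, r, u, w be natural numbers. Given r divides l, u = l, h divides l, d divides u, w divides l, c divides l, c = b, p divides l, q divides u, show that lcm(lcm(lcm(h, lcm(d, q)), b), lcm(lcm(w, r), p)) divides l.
d divides u and q divides u, thus lcm(d, q) divides u. u = l, so lcm(d, q) divides l. Since h divides l, lcm(h, lcm(d, q)) divides l. From c = b and c divides l, b divides l. lcm(h, lcm(d, q)) divides l, so lcm(lcm(h, lcm(d, q)), b) divides l. w divides l and r divides l, hence lcm(w, r) divides l. Since p divides l, lcm(lcm(w, r), p) divides l. Since lcm(lcm(h, lcm(d, q)), b) divides l, lcm(lcm(lcm(h, lcm(d, q)), b), lcm(lcm(w, r), p)) divides l.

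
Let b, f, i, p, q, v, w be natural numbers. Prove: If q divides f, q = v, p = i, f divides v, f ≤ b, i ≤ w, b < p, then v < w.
From q = v and q divides f, v divides f. Since f divides v, f = v. From f ≤ b and b < p, f < p. Since p = i, f < i. i ≤ w, so f < w. Since f = v, v < w.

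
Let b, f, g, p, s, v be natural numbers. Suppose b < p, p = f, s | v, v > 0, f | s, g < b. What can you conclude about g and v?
g < v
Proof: g < b and b < p, so g < p. From p = f, g < f. f | s and s | v, hence f | v. Since v > 0, f ≤ v. g < f, so g < v.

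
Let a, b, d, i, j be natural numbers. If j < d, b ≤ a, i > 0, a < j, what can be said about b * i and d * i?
b * i < d * i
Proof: Because b ≤ a and a < j, b < j. j < d, so b < d. i > 0, so b * i < d * i.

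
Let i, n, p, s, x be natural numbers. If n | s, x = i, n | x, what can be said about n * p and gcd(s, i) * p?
n * p | gcd(s, i) * p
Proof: x = i and n | x, so n | i. Since n | s, n | gcd(s, i). Then n * p | gcd(s, i) * p.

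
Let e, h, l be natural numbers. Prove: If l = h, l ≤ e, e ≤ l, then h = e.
e ≤ l and l ≤ e, so e = l. l = h, so e = h. Then h = e.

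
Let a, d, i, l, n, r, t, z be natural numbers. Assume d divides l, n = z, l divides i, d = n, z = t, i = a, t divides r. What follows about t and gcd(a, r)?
t divides gcd(a, r)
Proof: d = n and n = z, thus d = z. Since z = t, d = t. From d divides l and l divides i, d divides i. Since i = a, d divides a. d = t, so t divides a. t divides r, so t divides gcd(a, r).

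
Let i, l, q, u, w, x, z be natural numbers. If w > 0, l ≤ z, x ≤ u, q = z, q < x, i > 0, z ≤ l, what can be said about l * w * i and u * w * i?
l * w * i < u * w * i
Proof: z ≤ l and l ≤ z, so z = l. q = z and q < x, hence z < x. From x ≤ u, z < u. Since z = l, l < u. Combining with w > 0, by multiplying by a positive, l * w < u * w. Because i > 0, by multiplying by a positive, l * w * i < u * w * i.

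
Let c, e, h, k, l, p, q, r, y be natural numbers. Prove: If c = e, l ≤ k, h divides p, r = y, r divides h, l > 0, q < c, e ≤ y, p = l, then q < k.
c = e and q < c, so q < e. Since e ≤ y, q < y. Since r divides h and h divides p, r divides p. p = l, so r divides l. r = y, so y divides l. Because l > 0, y ≤ l. Since l ≤ k, y ≤ k. Since q < y, q < k.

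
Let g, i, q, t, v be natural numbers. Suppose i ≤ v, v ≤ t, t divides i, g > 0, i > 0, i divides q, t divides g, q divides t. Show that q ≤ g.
i ≤ v and v ≤ t, hence i ≤ t. t divides i and i > 0, so t ≤ i. i ≤ t, so i = t. i divides q, so t divides q. Since q divides t, t = q. Since t divides g and g > 0, t ≤ g. t = q, so q ≤ g.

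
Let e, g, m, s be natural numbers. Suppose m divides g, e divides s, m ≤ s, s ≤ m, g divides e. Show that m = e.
From m divides g and g divides e, m divides e. s ≤ m and m ≤ s, hence s = m. Since e divides s, e divides m. Since m divides e, m = e.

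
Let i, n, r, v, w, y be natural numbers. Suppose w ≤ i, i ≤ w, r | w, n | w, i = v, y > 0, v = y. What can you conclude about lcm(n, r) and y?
lcm(n, r) ≤ y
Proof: From i = v and v = y, i = y. w ≤ i and i ≤ w, thus w = i. n | w and r | w, thus lcm(n, r) | w. Since w = i, lcm(n, r) | i. From i = y, lcm(n, r) | y. Because y > 0, lcm(n, r) ≤ y.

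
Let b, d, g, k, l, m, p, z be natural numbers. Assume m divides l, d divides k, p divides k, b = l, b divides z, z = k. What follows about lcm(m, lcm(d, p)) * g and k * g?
lcm(m, lcm(d, p)) * g divides k * g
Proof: From b = l and b divides z, l divides z. From z = k, l divides k. m divides l, so m divides k. d divides k and p divides k, so lcm(d, p) divides k. m divides k, so lcm(m, lcm(d, p)) divides k. Then lcm(m, lcm(d, p)) * g divides k * g.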